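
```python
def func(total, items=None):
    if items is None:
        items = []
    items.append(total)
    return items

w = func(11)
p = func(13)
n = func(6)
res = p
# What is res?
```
[13]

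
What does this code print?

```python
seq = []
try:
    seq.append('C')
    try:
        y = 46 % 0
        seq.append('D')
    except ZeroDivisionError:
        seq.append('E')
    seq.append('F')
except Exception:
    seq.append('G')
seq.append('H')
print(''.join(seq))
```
CEFH

Inner exception caught by inner handler, outer continues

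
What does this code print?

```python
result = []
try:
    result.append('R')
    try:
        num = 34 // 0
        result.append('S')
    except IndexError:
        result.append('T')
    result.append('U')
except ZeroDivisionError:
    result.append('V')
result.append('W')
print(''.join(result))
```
RVW

Inner handler doesn't match, propagates to outer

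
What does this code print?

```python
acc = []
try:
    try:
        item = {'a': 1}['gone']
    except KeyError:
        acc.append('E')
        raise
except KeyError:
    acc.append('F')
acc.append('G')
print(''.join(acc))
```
EFG

raise without argument re-raises current exception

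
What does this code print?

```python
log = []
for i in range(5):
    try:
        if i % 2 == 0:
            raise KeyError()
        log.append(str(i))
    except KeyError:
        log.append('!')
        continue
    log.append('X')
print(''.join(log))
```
!1X!3X!

continue in except skips rest of loop body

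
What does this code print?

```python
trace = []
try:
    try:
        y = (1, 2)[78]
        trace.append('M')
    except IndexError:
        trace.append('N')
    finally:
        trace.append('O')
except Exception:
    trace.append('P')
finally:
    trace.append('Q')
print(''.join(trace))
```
NOQ

Both finally blocks run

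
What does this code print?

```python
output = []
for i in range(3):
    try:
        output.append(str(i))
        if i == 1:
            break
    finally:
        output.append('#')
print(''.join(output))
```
0#1#

finally runs even when breaking out of loop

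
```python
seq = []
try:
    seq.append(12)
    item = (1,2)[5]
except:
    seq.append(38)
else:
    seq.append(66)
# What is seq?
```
[12, 38]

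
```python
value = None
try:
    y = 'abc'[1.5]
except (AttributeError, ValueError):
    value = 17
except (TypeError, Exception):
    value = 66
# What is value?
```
66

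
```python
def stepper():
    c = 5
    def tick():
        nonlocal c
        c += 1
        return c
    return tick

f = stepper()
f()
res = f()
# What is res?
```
7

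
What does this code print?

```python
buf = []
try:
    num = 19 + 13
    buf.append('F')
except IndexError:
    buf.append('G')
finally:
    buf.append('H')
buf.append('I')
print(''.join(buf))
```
FHI

finally runs after normal execution too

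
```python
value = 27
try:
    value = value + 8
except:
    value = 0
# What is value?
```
35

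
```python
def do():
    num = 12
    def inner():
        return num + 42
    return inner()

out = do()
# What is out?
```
54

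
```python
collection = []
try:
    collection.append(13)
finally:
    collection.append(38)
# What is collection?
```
[13, 38]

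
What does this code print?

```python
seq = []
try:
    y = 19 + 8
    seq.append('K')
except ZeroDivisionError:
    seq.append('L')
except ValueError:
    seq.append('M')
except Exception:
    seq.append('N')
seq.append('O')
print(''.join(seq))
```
KO

No exception, try block completes normally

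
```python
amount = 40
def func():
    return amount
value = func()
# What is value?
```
40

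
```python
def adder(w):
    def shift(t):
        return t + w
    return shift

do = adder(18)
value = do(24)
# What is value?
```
42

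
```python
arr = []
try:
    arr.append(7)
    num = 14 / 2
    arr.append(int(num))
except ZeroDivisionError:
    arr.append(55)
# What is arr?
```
[7, 7]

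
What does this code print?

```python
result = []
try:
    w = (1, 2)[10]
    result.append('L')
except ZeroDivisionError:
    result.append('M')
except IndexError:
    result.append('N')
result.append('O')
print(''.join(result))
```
NO

IndexError is caught by its specific handler, not ZeroDivisionError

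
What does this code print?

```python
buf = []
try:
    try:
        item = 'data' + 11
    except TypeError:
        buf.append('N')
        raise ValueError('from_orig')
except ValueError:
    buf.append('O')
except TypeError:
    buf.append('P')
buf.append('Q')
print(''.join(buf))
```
NOQ

ValueError raised and caught, original TypeError not re-raised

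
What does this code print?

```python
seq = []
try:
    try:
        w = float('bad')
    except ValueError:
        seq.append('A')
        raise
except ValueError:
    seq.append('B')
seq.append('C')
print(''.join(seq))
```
ABC

raise without argument re-raises current exception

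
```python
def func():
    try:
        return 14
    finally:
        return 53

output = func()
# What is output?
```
53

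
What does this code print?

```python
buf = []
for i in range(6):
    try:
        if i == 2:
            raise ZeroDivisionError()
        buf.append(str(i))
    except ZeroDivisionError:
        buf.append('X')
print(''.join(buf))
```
01X345

Exception on i=2 caught, loop continues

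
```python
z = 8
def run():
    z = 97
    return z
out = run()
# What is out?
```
97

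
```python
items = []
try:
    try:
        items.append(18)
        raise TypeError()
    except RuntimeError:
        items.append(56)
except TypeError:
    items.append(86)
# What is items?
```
[18, 86]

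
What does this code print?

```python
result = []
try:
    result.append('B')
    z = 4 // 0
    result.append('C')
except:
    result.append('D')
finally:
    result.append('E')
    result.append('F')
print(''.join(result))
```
BDEF

Code before exception runs, then except, then all of finally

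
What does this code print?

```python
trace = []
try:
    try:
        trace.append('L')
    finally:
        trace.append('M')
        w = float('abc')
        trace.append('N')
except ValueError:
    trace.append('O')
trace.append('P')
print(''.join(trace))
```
LMOP

Exception in inner finally caught by outer except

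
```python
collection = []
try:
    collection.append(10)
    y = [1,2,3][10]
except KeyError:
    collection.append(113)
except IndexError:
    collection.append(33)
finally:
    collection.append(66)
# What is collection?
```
[10, 33, 66]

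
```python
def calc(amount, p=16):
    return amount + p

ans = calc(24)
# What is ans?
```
40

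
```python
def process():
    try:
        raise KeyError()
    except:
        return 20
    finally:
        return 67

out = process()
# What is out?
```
67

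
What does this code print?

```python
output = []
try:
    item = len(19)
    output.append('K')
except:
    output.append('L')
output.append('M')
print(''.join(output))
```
LM

Exception raised in try, caught by bare except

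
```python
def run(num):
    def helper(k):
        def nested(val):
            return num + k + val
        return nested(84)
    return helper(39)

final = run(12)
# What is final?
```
135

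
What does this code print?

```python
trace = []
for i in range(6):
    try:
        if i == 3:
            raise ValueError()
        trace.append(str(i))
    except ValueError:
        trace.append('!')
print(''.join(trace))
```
012!45

Exception on i=3 caught, loop continues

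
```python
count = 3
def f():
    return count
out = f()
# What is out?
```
3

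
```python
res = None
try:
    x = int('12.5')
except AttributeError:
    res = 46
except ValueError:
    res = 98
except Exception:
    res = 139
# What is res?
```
98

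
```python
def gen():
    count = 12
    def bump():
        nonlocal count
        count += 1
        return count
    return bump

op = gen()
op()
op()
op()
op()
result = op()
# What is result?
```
17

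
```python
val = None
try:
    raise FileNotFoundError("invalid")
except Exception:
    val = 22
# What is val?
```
22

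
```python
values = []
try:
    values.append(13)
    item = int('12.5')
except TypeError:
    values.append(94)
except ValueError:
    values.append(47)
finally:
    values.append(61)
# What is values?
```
[13, 47, 61]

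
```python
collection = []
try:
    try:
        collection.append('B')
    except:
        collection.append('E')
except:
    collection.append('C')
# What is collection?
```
['B']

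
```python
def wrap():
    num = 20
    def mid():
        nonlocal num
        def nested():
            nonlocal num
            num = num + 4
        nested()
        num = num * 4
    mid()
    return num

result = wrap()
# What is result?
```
96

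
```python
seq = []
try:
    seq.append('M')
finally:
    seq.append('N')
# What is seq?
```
['M', 'N']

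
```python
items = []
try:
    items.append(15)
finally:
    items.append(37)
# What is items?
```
[15, 37]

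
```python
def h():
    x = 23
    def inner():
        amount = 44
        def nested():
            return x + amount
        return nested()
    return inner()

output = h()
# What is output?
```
67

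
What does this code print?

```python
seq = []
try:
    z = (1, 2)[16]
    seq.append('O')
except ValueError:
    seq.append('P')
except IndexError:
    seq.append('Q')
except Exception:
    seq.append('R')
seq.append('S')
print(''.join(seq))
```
QS

IndexError matches before generic Exception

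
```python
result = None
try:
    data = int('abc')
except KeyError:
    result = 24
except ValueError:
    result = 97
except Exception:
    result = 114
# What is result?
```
97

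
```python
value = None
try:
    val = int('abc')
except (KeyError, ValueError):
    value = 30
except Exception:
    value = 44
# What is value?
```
30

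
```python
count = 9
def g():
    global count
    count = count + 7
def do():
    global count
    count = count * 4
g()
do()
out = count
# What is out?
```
64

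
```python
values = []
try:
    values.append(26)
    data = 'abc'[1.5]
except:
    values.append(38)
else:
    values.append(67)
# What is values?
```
[26, 38]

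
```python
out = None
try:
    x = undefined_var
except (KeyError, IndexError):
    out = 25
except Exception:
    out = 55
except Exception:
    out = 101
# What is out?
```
55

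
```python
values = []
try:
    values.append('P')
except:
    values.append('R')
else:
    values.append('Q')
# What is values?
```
['P', 'Q']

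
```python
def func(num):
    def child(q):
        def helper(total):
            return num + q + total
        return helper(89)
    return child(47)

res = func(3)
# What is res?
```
139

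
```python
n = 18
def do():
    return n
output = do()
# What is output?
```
18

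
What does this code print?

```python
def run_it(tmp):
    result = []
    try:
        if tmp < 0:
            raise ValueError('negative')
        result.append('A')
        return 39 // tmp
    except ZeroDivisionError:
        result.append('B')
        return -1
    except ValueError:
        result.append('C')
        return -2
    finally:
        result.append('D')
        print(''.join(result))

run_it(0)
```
ABD

tmp=0 causes ZeroDivisionError, caught, finally prints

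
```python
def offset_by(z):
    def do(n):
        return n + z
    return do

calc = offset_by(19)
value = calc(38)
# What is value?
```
57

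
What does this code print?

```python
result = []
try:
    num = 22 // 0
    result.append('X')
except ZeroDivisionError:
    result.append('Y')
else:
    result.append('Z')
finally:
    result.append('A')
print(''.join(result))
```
YA

Exception: except runs, else skipped, finally runs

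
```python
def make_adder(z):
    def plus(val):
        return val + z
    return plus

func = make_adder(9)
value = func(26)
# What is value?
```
35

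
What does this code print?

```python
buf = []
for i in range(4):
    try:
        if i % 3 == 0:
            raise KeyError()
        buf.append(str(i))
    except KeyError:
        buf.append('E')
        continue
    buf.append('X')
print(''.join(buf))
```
E1X2XE

continue in except skips rest of loop body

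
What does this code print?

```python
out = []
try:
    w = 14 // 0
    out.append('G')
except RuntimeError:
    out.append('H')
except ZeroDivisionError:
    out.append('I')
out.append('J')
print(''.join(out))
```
IJ

ZeroDivisionError is caught by its specific handler, not RuntimeError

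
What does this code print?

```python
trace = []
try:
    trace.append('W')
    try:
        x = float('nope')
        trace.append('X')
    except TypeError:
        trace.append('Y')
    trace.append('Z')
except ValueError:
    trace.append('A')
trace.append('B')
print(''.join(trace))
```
WAB

Inner handler doesn't match, propagates to outer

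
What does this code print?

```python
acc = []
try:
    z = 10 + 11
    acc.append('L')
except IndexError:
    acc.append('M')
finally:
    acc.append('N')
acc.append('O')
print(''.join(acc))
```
LNO

finally runs after normal execution too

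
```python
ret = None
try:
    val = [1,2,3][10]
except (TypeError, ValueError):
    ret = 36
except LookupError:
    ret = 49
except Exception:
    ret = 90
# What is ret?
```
49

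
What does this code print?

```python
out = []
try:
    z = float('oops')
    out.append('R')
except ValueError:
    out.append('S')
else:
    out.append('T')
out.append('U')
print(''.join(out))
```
SU

else block skipped when exception is caught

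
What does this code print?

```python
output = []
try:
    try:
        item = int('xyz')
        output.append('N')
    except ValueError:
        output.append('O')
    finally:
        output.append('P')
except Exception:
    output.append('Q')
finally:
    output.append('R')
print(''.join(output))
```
OPR

Both finally blocks run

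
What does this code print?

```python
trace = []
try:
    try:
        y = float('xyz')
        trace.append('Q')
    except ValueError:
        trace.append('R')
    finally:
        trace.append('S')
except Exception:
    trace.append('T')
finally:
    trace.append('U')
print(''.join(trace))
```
RSU

Both finally blocks run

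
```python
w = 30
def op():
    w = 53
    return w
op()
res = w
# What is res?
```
30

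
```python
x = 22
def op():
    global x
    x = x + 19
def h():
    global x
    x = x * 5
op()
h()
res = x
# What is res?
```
205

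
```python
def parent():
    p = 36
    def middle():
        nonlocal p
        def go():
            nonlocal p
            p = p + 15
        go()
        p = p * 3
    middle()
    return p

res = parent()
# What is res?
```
153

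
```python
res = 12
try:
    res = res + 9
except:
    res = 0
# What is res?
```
21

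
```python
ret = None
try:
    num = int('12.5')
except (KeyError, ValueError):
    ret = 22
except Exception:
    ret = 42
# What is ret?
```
22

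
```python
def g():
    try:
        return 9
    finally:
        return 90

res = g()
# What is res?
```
90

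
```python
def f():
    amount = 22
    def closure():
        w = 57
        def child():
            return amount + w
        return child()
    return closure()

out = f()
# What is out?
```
79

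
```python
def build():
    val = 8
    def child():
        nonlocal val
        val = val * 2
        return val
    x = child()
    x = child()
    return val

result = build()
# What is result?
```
32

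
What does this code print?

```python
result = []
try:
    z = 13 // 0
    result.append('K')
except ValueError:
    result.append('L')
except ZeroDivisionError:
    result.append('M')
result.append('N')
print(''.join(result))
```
MN

ZeroDivisionError is caught by its specific handler, not ValueError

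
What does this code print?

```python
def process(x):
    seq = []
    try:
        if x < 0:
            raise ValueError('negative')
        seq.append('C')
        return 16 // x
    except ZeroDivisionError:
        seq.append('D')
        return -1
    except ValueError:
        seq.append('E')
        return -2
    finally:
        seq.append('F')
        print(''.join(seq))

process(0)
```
CDF

x=0 causes ZeroDivisionError, caught, finally prints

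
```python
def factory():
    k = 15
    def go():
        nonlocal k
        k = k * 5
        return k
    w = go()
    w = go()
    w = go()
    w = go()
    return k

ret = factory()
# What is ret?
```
9375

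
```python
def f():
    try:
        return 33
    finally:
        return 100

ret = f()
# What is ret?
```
100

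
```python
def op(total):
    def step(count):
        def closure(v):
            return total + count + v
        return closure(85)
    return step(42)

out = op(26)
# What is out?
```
153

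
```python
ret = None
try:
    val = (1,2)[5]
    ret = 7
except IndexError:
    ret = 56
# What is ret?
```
56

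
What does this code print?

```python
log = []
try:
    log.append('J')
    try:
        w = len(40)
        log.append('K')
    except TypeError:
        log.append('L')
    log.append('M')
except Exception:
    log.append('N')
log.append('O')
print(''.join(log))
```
JLMO

Inner exception caught by inner handler, outer continues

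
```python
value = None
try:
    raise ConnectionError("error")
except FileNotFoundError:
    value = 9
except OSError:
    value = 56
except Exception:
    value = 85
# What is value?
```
56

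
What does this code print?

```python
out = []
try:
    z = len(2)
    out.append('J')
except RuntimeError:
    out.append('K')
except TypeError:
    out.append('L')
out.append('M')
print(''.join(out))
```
LM

TypeError is caught by its specific handler, not RuntimeError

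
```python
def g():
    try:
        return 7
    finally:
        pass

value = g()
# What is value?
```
7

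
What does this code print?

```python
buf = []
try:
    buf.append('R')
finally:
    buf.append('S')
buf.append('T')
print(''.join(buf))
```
RST

try/finally without except, no exception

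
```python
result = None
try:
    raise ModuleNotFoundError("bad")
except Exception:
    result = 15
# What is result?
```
15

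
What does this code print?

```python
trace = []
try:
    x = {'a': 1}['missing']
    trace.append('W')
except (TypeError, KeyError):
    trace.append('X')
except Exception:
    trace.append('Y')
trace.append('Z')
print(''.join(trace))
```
XZ

KeyError matches tuple containing it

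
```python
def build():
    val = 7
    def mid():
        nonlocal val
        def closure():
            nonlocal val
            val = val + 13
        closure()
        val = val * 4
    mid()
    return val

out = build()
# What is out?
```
80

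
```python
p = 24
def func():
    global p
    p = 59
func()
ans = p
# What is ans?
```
59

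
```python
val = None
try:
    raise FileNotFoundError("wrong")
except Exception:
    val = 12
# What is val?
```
12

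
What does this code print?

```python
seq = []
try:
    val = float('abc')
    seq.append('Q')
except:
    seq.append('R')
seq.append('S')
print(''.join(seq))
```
RS

Exception raised in try, caught by bare except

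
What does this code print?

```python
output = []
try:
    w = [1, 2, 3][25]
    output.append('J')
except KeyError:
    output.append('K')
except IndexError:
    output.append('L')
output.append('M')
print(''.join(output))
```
LM

IndexError is caught by its specific handler, not KeyError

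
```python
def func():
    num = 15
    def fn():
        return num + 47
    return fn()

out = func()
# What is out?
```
62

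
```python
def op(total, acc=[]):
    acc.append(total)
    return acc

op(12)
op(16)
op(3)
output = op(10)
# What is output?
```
[12, 16, 3, 10]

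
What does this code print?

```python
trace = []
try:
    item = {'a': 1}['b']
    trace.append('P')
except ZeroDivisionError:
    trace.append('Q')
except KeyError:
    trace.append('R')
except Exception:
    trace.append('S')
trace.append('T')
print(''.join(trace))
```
RT

KeyError matches before generic Exception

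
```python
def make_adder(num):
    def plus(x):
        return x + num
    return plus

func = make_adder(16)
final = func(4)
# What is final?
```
20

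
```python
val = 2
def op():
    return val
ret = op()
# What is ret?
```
2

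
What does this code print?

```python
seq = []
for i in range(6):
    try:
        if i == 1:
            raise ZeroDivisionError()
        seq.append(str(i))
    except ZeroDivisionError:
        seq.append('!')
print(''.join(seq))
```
0!2345

Exception on i=1 caught, loop continues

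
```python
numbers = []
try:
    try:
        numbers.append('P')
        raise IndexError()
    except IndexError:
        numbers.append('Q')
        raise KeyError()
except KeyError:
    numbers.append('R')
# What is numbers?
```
['P', 'Q', 'R']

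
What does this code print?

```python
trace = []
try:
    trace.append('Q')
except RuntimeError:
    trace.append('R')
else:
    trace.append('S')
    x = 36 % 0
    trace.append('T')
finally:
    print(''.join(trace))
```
QS

Try succeeds, else appends 'S', ZeroDivisionError in else is uncaught, finally prints before exception propagates ('T' never appended)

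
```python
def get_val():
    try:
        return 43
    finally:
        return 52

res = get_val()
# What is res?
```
52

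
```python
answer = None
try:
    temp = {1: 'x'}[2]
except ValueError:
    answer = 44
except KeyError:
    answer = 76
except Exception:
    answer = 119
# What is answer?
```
76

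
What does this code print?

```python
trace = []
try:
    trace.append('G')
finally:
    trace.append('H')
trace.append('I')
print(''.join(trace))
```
GHI

try/finally without except, no exception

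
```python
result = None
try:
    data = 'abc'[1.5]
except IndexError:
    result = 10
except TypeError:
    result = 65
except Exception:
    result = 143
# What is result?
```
65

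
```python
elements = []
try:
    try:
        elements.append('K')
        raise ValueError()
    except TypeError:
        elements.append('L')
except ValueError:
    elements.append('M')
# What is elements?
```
['K', 'M']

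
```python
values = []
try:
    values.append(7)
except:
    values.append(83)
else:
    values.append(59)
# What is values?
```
[7, 59]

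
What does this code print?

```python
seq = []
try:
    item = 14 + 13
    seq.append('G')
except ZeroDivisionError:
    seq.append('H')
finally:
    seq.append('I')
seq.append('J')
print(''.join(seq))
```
GIJ

finally runs after normal execution too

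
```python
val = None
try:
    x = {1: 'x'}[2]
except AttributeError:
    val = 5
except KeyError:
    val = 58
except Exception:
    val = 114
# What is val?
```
58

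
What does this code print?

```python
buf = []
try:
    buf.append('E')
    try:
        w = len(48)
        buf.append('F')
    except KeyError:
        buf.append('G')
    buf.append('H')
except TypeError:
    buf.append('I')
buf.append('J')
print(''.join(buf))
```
EIJ

Inner handler doesn't match, propagates to outer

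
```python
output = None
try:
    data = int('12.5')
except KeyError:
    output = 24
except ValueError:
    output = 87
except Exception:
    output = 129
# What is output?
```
87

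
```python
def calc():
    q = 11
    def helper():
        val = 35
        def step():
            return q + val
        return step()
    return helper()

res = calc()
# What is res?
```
46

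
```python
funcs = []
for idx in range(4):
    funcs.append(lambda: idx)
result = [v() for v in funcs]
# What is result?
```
[3, 3, 3, 3]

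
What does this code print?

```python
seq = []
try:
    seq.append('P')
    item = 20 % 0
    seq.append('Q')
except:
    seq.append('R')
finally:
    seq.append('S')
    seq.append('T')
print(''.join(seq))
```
PRST

Code before exception runs, then except, then all of finally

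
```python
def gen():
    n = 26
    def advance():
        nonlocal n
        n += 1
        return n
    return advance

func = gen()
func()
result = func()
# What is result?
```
28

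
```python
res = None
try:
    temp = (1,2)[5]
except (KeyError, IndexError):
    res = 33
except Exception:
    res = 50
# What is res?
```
33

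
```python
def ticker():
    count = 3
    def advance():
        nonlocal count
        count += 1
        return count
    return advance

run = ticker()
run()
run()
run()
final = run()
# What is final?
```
7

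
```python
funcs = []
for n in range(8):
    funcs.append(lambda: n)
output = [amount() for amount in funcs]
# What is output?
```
[7, 7, 7, 7, 7, 7, 7, 7]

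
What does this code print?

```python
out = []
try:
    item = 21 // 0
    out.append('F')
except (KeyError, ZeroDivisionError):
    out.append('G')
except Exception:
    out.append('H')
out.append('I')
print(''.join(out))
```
GI

ZeroDivisionError matches tuple containing it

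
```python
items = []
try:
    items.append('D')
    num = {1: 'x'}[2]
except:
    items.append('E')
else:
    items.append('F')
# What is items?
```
['D', 'E']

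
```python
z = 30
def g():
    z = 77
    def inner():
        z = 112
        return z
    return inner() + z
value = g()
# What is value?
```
189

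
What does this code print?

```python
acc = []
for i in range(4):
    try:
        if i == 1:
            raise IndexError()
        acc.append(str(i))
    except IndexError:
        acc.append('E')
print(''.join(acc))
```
0E23

Exception on i=1 caught, loop continues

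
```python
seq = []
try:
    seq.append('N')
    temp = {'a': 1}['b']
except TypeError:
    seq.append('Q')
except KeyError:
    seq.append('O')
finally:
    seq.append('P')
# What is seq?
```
['N', 'O', 'P']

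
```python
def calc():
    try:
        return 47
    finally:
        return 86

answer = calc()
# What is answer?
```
86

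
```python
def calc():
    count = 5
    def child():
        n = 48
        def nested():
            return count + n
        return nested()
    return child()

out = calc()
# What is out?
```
53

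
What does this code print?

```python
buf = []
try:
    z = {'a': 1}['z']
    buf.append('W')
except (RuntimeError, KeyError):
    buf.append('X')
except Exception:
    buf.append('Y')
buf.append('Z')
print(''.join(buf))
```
XZ

KeyError matches tuple containing it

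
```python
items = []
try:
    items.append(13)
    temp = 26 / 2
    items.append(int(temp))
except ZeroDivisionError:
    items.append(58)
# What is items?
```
[13, 13]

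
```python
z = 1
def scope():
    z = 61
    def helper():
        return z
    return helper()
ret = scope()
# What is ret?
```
61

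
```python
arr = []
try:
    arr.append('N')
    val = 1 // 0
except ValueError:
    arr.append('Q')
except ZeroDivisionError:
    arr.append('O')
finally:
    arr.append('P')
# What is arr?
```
['N', 'O', 'P']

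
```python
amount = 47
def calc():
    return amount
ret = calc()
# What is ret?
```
47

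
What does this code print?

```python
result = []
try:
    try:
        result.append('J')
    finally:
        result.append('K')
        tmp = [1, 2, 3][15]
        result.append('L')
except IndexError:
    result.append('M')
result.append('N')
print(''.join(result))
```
JKMN

Exception in inner finally caught by outer except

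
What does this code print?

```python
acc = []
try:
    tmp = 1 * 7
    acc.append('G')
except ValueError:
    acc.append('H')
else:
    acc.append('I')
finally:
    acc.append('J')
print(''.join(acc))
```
GIJ

else runs before finally when no exception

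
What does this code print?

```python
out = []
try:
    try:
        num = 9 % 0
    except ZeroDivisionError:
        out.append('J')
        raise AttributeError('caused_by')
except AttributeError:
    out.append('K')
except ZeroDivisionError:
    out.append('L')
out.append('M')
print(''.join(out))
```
JKM

AttributeError raised and caught, original ZeroDivisionError not re-raised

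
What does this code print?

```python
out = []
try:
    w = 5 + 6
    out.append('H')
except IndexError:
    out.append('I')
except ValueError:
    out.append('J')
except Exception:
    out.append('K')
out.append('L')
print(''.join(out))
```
HL

No exception, try block completes normally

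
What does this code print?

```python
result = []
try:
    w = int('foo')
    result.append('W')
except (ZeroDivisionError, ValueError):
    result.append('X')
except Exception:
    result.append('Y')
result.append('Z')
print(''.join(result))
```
XZ

ValueError matches tuple containing it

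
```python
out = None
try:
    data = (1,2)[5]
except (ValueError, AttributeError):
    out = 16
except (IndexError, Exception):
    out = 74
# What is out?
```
74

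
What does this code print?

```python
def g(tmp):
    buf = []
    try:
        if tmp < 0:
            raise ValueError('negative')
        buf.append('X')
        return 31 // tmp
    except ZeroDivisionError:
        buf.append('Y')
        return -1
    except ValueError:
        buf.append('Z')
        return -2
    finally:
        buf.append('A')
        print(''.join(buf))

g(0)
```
XYA

tmp=0 causes ZeroDivisionError, caught, finally prints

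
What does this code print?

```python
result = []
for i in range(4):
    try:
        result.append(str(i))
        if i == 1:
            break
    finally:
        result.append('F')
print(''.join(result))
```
0F1F

finally runs even when breaking out of loop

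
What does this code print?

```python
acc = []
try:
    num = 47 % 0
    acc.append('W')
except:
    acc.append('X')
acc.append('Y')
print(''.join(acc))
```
XY

Exception raised in try, caught by bare except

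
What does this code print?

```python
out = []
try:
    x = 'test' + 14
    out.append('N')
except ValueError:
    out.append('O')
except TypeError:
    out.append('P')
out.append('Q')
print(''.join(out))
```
PQ

TypeError is caught by its specific handler, not ValueError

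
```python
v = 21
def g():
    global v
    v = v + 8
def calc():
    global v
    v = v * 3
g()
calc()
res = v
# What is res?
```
87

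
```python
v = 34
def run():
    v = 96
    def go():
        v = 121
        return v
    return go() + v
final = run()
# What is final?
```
217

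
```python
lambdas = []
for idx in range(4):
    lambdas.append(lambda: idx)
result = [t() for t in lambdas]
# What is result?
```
[3, 3, 3, 3]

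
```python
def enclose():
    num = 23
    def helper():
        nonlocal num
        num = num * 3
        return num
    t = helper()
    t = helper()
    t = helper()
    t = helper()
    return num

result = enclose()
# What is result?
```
1863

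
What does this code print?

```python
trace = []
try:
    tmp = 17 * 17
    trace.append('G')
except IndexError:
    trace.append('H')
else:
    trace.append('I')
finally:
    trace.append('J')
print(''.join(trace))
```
GIJ

else runs before finally when no exception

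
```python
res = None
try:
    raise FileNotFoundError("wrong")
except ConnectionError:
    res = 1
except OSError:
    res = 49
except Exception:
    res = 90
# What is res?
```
49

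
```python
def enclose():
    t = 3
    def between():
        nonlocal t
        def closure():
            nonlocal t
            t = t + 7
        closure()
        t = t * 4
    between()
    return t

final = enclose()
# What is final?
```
40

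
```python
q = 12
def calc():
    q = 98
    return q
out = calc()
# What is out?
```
98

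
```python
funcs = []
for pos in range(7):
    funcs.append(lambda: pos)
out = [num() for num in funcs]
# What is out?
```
[6, 6, 6, 6, 6, 6, 6]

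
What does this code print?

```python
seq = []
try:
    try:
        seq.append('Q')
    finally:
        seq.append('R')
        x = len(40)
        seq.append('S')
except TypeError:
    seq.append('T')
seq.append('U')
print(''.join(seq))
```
QRTU

Exception in inner finally caught by outer except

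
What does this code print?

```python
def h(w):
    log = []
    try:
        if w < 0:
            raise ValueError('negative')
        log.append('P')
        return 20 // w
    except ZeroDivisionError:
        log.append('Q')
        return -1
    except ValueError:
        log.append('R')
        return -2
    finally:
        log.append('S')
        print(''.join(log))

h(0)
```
PQS

w=0 causes ZeroDivisionError, caught, finally prints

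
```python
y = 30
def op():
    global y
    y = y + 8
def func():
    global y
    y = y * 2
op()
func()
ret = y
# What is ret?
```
76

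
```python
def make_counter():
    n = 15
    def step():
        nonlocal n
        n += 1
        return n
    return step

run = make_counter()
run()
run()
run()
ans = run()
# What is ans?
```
19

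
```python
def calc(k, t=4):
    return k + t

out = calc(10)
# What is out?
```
14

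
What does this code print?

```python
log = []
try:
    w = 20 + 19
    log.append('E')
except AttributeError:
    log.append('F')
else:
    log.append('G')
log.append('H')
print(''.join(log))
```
EGH

else block runs when no exception occurs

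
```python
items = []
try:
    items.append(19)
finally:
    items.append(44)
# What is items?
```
[19, 44]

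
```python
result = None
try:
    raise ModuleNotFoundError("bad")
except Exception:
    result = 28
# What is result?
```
28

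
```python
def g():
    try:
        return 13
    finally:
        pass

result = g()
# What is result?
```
13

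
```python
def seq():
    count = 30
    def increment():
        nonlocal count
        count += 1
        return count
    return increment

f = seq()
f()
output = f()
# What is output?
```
32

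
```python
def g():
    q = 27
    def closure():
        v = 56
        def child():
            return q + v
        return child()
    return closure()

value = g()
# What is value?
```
83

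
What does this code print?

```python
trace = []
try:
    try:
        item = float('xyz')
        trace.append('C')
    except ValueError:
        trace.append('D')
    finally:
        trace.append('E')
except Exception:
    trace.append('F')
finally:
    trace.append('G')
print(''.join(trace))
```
DEG

Both finally blocks run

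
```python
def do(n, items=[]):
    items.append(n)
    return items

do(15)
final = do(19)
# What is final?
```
[15, 19]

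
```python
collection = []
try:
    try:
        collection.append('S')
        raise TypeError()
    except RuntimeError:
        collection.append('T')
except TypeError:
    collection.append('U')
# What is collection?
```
['S', 'U']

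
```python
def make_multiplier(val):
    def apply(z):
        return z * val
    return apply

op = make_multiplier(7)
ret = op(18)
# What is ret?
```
126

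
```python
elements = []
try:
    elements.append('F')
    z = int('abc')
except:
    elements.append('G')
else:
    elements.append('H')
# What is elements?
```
['F', 'G']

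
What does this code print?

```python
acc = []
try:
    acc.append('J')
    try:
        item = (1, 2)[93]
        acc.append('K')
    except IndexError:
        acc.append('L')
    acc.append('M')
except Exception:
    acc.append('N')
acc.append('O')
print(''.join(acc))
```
JLMO

Inner exception caught by inner handler, outer continues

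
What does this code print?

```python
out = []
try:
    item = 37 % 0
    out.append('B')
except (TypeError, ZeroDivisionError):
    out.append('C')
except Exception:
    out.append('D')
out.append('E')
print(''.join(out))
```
CE

ZeroDivisionError matches tuple containing it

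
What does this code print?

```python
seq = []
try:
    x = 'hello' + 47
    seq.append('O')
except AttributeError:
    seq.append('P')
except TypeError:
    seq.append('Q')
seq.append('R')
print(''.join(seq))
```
QR

TypeError is caught by its specific handler, not AttributeError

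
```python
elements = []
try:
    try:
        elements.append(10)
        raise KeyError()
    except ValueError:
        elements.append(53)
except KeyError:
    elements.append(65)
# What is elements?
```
[10, 65]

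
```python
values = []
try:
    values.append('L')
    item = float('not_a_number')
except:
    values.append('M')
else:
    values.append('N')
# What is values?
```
['L', 'M']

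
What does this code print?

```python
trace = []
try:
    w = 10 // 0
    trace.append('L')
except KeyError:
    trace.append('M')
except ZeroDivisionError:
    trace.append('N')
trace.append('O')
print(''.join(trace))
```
NO

ZeroDivisionError is caught by its specific handler, not KeyError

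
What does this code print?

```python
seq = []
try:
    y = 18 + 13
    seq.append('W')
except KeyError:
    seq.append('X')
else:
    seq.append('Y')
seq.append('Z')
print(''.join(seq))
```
WYZ

else block runs when no exception occurs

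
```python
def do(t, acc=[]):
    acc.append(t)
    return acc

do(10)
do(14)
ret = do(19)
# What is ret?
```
[10, 14, 19]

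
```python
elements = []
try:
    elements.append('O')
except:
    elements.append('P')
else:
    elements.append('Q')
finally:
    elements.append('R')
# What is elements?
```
['O', 'Q', 'R']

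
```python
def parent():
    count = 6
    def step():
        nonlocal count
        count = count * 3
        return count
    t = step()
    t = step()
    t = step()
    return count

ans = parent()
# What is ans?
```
162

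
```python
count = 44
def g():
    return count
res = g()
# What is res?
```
44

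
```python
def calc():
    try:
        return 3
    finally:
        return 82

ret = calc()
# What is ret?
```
82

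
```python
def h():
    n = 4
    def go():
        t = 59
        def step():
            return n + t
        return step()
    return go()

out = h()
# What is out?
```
63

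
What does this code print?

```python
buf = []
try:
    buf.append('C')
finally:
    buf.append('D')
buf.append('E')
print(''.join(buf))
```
CDE

try/finally without except, no exception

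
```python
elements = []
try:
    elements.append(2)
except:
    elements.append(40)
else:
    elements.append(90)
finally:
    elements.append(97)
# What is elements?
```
[2, 90, 97]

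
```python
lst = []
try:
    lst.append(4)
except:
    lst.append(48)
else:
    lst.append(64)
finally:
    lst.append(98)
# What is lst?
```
[4, 64, 98]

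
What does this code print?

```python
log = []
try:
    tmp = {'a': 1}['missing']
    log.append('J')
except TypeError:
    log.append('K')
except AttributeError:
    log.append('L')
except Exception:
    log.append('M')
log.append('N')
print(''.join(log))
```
MN

KeyError not specifically caught, falls to Exception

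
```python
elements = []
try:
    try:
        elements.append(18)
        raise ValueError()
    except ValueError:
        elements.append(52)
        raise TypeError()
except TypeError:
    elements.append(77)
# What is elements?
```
[18, 52, 77]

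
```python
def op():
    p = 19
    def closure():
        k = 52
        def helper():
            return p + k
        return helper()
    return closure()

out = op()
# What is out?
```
71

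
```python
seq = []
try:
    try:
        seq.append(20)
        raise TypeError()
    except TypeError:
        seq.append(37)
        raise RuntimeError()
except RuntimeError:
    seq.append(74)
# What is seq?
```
[20, 37, 74]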